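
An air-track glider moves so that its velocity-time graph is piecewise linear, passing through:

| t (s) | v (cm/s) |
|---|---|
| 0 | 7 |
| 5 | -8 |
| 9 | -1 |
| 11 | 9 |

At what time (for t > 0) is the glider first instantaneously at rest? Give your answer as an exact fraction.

t = 7/3 s

v changes sign on 0–5 s (from 7 to -8); the graph is linear there, so v = 0 at t = 0 + (-7)·(5 − 0)/(-8 − 7) = 7/3 s.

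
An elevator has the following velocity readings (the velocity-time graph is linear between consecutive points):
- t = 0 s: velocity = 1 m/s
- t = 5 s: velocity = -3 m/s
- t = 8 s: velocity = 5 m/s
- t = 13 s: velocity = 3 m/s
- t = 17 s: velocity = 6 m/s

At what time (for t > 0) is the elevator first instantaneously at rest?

v changes sign on 0–5 s (from 1 to -3); the graph is linear there, so v = 0 at t = 0 + (-1)·(5 − 0)/(-3 − 1) = 1.25 s.

t = 1.25 s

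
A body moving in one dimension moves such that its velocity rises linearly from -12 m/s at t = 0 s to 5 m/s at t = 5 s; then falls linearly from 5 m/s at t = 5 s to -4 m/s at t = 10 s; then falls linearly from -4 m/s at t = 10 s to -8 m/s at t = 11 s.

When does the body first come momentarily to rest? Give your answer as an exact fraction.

v changes sign on 0–5 s (from -12 to 5); the graph is linear there, so v = 0 at t = 0 + (12)·(5 − 0)/(5 − -12) = 60/17 s.

t = 60/17 s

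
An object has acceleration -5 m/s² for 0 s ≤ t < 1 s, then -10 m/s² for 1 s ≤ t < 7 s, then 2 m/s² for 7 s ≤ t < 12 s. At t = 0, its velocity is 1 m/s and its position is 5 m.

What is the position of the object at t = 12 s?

-495.5 m

On each constant-a segment, Δv = aΔt and Δx = v₀Δt + ½aΔt²; chain segment to segment.
0–1 s: v starts 1 m/s; Δx = 1·1 + ½·-5·1² = -1.5 m; v ends -4 m/s.
1–7 s: v starts -4 m/s; Δx = -4·6 + ½·-10·6² = -204 m; v ends -64 m/s.
7–12 s: v starts -64 m/s; Δx = -64·5 + ½·2·5² = -295 m; v ends -54 m/s.
x(12) = 5 + Σ Δx = -495.5 m.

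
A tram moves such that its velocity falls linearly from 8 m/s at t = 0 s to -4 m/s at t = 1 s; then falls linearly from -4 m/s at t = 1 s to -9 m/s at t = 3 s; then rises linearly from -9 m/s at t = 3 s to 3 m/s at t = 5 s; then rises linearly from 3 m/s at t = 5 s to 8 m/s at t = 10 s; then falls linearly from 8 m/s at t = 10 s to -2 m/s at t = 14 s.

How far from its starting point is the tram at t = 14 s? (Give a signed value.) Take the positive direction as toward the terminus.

22.5 m

Displacement is the signed area under the v-t curve.
0–1 s: ½(8 + -4)(1) = 2 m
1–3 s: ½(-4 + -9)(2) = -13 m
3–5 s: ½(-9 + 3)(2) = -6 m
5–10 s: ½(3 + 8)(5) = 27.5 m
10–14 s: ½(8 + -2)(4) = 12 m
Net displacement = 22.5 m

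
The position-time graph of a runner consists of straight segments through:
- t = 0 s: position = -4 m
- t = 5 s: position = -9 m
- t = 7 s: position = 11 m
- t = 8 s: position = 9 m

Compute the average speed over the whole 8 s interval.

Average speed = (total path length)/(elapsed time); on a piecewise-linear x-t graph the path length is Σ|Δx|.
0–5 s: |Δx| = |-9 − -4| = 5 m
5–7 s: |Δx| = |11 − -9| = 20 m
7–8 s: |Δx| = |9 − 11| = 2 m
Total path = 27 m; average speed = 27/8 = 3.375 m/s.

3.375 m/s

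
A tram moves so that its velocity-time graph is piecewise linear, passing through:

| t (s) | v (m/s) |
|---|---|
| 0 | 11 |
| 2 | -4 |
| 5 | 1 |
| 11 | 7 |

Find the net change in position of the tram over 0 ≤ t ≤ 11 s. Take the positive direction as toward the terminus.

26.5 m

Net displacement equals the area under the velocity-time graph (areas below the axis count negative).
0–2 s: ½(11 + -4)(2) = 7 m
2–5 s: ½(-4 + 1)(3) = -4.5 m
5–11 s: ½(1 + 7)(6) = 24 m
Net displacement = 26.5 m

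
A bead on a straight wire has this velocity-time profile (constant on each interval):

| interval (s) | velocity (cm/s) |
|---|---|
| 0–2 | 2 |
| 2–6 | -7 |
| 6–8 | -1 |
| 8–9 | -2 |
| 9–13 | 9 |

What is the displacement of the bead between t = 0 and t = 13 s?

Displacement is the signed area under the v-t curve.
0–2 s: 2 × 2 = 4 cm
2–6 s: -7 × 4 = -28 cm
6–8 s: -1 × 2 = -2 cm
8–9 s: -2 × 1 = -2 cm
9–13 s: 9 × 4 = 36 cm
Net displacement = 8 cm

8 cm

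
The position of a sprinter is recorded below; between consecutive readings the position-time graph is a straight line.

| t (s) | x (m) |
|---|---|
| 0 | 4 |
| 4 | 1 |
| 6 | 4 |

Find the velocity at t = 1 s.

Velocity is the slope of the x-t graph on 0–4 s: (1 − 4)/(4 − 0) = -0.75 m/s.

-0.75 m/s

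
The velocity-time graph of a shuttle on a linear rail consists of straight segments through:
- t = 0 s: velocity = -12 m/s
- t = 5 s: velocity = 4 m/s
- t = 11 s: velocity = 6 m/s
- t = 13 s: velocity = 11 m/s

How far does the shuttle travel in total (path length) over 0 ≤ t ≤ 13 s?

Total distance travelled is ∫|v| dt — sum the magnitudes of each area piece.
0–5 s: v = 0 at t = 3.75 s; triangle areas 22.5 + 2.5 = 25 m
5–11 s: |½(4 + 6)(6)| = 30 m
11–13 s: |½(6 + 11)(2)| = 17 m
Total distance = 72 m

72 m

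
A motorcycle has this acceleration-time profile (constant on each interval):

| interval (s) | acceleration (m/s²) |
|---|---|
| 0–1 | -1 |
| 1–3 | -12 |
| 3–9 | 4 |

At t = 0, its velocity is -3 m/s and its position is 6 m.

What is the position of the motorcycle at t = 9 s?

-125.5 m

On each constant-a segment, Δv = aΔt and Δx = v₀Δt + ½aΔt²; chain segment to segment.
0–1 s: v starts -3 m/s; Δx = -3·1 + ½·-1·1² = -3.5 m; v ends -4 m/s.
1–3 s: v starts -4 m/s; Δx = -4·2 + ½·-12·2² = -32 m; v ends -28 m/s.
3–9 s: v starts -28 m/s; Δx = -28·6 + ½·4·6² = -96 m; v ends -4 m/s.
x(9) = 6 + Σ Δx = -125.5 m.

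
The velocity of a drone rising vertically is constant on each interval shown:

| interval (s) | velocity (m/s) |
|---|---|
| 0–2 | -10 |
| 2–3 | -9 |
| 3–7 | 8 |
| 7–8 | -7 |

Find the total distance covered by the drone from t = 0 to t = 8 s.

Distance (not displacement) is the total path length: add the absolute areas under v-t.
0–2 s: |-10| × 2 = 20 m
2–3 s: |-9| × 1 = 9 m
3–7 s: |8| × 4 = 32 m
7–8 s: |-7| × 1 = 7 m
Total distance = 68 m

68 m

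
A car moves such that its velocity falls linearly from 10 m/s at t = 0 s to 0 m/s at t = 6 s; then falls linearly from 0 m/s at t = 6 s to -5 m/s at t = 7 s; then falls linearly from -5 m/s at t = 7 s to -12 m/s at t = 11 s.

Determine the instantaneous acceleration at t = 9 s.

-1.75 m/s²

Acceleration is the slope of the v-t graph on 7–11 s: (-12 − -5)/(11 − 7) = -1.75 m/s².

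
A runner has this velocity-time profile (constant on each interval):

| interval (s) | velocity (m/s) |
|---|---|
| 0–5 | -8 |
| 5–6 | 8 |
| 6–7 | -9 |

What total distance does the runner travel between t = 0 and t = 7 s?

Distance (not displacement) is the total path length: add the absolute areas under v-t.
0–5 s: |-8| × 5 = 40 m
5–6 s: |8| × 1 = 8 m
6–7 s: |-9| × 1 = 9 m
Total distance = 57 m

57 m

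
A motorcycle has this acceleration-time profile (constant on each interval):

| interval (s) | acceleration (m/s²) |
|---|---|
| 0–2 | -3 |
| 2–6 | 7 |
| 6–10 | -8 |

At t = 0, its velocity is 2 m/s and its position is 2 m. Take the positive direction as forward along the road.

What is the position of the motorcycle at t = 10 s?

72 m

On each constant-a segment, Δv = aΔt and Δx = v₀Δt + ½aΔt²; chain segment to segment.
0–2 s: v starts 2 m/s; Δx = 2·2 + ½·-3·2² = -2 m; v ends -4 m/s.
2–6 s: v starts -4 m/s; Δx = -4·4 + ½·7·4² = 40 m; v ends 24 m/s.
6–10 s: v starts 24 m/s; Δx = 24·4 + ½·-8·4² = 32 m; v ends -8 m/s.
x(10) = 2 + Σ Δx = 72 m.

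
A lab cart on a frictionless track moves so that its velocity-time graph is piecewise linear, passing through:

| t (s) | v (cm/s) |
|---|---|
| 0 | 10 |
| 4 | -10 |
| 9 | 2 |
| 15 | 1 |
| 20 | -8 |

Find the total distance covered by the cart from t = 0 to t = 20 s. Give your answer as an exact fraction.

Distance (not displacement) is the total path length: add the absolute areas under v-t.
0–4 s: v = 0 at t = 2 s; triangle areas 10 + 10 = 20 cm
4–9 s: v = 0 at t = 49/6 s; triangle areas 125/6 + 5/6 = 65/3 cm
9–15 s: |½(2 + 1)(6)| = 9 cm
15–20 s: v = 0 at t = 140/9 s; triangle areas 5/18 + 160/9 = 325/18 cm
Total distance = 1237/18 cm

1237/18 cm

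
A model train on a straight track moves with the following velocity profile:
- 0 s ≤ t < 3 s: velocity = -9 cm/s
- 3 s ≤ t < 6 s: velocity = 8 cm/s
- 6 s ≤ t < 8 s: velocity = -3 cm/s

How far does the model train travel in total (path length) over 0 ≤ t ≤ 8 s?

Total distance travelled is ∫|v| dt — sum the magnitudes of each area piece.
0–3 s: |-9| × 3 = 27 cm
3–6 s: |8| × 3 = 24 cm
6–8 s: |-3| × 2 = 6 cm
Total distance = 57 cm

57 cm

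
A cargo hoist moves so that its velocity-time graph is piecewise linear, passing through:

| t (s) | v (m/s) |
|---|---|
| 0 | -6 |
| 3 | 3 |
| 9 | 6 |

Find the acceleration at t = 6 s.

0.5 m/s²

Acceleration is the slope of the v-t graph on 3–9 s: (6 − 3)/(9 − 3) = 0.5 m/s².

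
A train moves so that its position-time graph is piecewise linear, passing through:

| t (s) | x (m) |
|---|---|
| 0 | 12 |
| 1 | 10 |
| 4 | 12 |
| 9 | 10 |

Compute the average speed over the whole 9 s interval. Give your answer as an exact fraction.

Average speed = (total path length)/(elapsed time); on a piecewise-linear x-t graph the path length is Σ|Δx|.
0–1 s: |Δx| = |10 − 12| = 2 m
1–4 s: |Δx| = |12 − 10| = 2 m
4–9 s: |Δx| = |10 − 12| = 2 m
Total path = 6 m; average speed = 6/9 = 2/3 m/s.

2/3 m/s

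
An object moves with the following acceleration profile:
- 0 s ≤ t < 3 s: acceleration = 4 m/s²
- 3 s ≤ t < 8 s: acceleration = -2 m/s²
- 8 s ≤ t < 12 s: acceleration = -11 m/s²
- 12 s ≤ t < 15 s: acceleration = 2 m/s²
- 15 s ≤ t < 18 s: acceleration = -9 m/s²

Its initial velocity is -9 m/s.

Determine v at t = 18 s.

-72 m/s

Δv equals the area under the a-t graph; then v = v₀ + Δv.
0–3 s: 4 × 3 = 12 m/s
3–8 s: -2 × 5 = -10 m/s
8–12 s: -11 × 4 = -44 m/s
12–15 s: 2 × 3 = 6 m/s
15–18 s: -9 × 3 = -27 m/s
Δv = -63 m/s, so v(18) = -9 + (-63) = -72 m/s.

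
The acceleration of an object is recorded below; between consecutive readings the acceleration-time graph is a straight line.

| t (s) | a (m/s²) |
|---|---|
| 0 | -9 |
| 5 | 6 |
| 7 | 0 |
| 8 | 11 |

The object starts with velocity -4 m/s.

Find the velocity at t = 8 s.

Δv equals the area under the a-t graph; then v = v₀ + Δv.
0–5 s: ½(-9 + 6)(5) = -7.5 m/s
5–7 s: ½(6 + 0)(2) = 6 m/s
7–8 s: ½(0 + 11)(1) = 5.5 m/s
Δv = 4 m/s, so v(8) = -4 + (4) = 0 m/s.

0 m/s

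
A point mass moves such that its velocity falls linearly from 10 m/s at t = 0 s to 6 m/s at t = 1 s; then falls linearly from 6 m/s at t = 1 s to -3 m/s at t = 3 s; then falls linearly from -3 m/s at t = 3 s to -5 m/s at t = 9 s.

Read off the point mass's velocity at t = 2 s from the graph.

1.5 m/s

On 1–3 s the graph is linear from 6 to -3 m/s: v(2) = 6 + (-3 − 6)·(2 − 1)/(3 − 1) = 1.5 m/s.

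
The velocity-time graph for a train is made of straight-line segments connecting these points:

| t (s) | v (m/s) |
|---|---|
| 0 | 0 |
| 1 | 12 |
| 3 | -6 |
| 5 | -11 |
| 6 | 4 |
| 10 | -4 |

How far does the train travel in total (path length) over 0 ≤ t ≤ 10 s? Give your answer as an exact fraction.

1367/30 m

Total distance travelled is ∫|v| dt — sum the magnitudes of each area piece.
0–1 s: |½(0 + 12)(1)| = 6 m
1–3 s: v = 0 at t = 7/3 s; triangle areas 8 + 2 = 10 m
3–5 s: |½(-6 + -11)(2)| = 17 m
5–6 s: v = 0 at t = 86/15 s; triangle areas 121/30 + 8/15 = 137/30 m
6–10 s: v = 0 at t = 8 s; triangle areas 4 + 4 = 8 m
Total distance = 1367/30 m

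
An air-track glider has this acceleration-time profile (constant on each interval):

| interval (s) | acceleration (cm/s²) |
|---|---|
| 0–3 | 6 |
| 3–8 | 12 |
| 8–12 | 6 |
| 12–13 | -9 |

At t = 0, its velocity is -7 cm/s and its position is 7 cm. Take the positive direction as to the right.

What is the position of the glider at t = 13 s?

640.5 cm

On each constant-a segment, Δv = aΔt and Δx = v₀Δt + ½aΔt²; chain segment to segment.
0–3 s: v starts -7 cm/s; Δx = -7·3 + ½·6·3² = 6 cm; v ends 11 cm/s.
3–8 s: v starts 11 cm/s; Δx = 11·5 + ½·12·5² = 205 cm; v ends 71 cm/s.
8–12 s: v starts 71 cm/s; Δx = 71·4 + ½·6·4² = 332 cm; v ends 95 cm/s.
12–13 s: v starts 95 cm/s; Δx = 95·1 + ½·-9·1² = 90.5 cm; v ends 86 cm/s.
x(13) = 7 + Σ Δx = 640.5 cm.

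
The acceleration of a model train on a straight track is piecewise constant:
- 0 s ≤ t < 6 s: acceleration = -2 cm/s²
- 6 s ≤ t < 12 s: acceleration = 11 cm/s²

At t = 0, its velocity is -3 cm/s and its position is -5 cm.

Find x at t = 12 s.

On each constant-a segment, Δv = aΔt and Δx = v₀Δt + ½aΔt²; chain segment to segment.
0–6 s: v starts -3 cm/s; Δx = -3·6 + ½·-2·6² = -54 cm; v ends -15 cm/s.
6–12 s: v starts -15 cm/s; Δx = -15·6 + ½·11·6² = 108 cm; v ends 51 cm/s.
x(12) = -5 + Σ Δx = 49 cm.

49 cm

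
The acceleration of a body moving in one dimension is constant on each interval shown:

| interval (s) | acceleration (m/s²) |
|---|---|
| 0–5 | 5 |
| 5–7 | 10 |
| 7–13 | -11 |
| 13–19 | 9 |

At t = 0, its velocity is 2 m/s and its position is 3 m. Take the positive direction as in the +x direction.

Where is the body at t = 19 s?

281.5 m

On each constant-a segment, Δv = aΔt and Δx = v₀Δt + ½aΔt²; chain segment to segment.
0–5 s: v starts 2 m/s; Δx = 2·5 + ½·5·5² = 72.5 m; v ends 27 m/s.
5–7 s: v starts 27 m/s; Δx = 27·2 + ½·10·2² = 74 m; v ends 47 m/s.
7–13 s: v starts 47 m/s; Δx = 47·6 + ½·-11·6² = 84 m; v ends -19 m/s.
13–19 s: v starts -19 m/s; Δx = -19·6 + ½·9·6² = 48 m; v ends 35 m/s.
x(19) = 3 + Σ Δx = 281.5 m.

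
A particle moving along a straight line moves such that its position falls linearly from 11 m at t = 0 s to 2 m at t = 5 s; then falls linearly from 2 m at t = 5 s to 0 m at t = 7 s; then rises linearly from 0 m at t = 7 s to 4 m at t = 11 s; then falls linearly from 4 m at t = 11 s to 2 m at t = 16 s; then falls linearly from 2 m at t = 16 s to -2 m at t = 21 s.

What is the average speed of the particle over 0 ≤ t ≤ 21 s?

1 m/s

Average speed = (total path length)/(elapsed time); on a piecewise-linear x-t graph the path length is Σ|Δx|.
0–5 s: |Δx| = |2 − 11| = 9 m
5–7 s: |Δx| = |0 − 2| = 2 m
7–11 s: |Δx| = |4 − 0| = 4 m
11–16 s: |Δx| = |2 − 4| = 2 m
16–21 s: |Δx| = |-2 − 2| = 4 m
Total path = 21 m; average speed = 21/21 = 1 m/s.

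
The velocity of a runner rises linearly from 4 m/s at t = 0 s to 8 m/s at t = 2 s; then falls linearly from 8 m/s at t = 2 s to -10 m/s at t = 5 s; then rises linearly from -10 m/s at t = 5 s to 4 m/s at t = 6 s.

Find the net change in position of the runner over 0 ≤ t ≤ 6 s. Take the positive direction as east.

Net displacement equals the area under the velocity-time graph (areas below the axis count negative).
0–2 s: ½(4 + 8)(2) = 12 m
2–5 s: ½(8 + -10)(3) = -3 m
5–6 s: ½(-10 + 4)(1) = -3 m
Net displacement = 6 m

6 m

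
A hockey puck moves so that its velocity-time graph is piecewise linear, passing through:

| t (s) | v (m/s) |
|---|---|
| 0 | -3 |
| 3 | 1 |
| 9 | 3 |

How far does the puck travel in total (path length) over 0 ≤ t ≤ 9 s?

Total distance travelled is ∫|v| dt — sum the magnitudes of each area piece.
0–3 s: v = 0 at t = 2.25 s; triangle areas 3.375 + 0.375 = 3.75 m
3–9 s: |½(1 + 3)(6)| = 12 m
Total distance = 15.75 m

15.75 m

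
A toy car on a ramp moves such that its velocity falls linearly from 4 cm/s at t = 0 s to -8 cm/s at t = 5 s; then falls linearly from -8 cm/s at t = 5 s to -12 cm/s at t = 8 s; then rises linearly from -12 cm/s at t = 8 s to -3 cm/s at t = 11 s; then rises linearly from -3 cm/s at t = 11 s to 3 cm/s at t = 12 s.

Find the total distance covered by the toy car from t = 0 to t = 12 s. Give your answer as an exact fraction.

212/3 cm

Total distance travelled is ∫|v| dt — sum the magnitudes of each area piece.
0–5 s: v = 0 at t = 5/3 s; triangle areas 10/3 + 40/3 = 50/3 cm
5–8 s: |½(-8 + -12)(3)| = 30 cm
8–11 s: |½(-12 + -3)(3)| = 22.5 cm
11–12 s: v = 0 at t = 11.5 s; triangle areas 0.75 + 0.75 = 1.5 cm
Total distance = 212/3 cm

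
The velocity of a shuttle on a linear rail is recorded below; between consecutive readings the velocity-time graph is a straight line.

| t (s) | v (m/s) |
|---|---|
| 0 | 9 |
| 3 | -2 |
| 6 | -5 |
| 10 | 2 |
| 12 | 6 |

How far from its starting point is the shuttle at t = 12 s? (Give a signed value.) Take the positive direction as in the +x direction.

Net displacement equals the area under the velocity-time graph (areas below the axis count negative).
0–3 s: ½(9 + -2)(3) = 10.5 m
3–6 s: ½(-2 + -5)(3) = -10.5 m
6–10 s: ½(-5 + 2)(4) = -6 m
10–12 s: ½(2 + 6)(2) = 8 m
Net displacement = 2 m

2 m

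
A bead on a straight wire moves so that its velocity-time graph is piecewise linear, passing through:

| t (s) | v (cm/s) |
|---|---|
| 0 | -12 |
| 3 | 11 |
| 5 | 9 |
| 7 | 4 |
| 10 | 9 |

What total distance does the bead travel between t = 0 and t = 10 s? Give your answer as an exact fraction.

1605/23 cm

Total distance travelled is ∫|v| dt — sum the magnitudes of each area piece.
0–3 s: v = 0 at t = 36/23 s; triangle areas 216/23 + 363/46 = 795/46 cm
3–5 s: |½(11 + 9)(2)| = 20 cm
5–7 s: |½(9 + 4)(2)| = 13 cm
7–10 s: |½(4 + 9)(3)| = 19.5 cm
Total distance = 1605/23 cm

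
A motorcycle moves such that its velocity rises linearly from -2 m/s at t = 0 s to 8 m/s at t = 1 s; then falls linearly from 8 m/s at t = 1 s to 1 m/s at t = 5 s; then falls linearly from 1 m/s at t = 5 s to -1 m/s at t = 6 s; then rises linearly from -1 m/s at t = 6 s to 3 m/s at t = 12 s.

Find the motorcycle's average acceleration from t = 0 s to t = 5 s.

0.6 m/s²

Average acceleration = Δv/Δt = (1 − -2)/(5 − 0) = 0.6 m/s².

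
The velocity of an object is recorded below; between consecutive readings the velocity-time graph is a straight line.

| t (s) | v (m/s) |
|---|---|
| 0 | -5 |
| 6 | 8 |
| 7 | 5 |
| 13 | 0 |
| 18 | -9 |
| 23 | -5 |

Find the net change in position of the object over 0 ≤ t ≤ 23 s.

Net displacement equals the area under the velocity-time graph (areas below the axis count negative).
0–6 s: ½(-5 + 8)(6) = 9 m
6–7 s: ½(8 + 5)(1) = 6.5 m
7–13 s: ½(5 + 0)(6) = 15 m
13–18 s: ½(0 + -9)(5) = -22.5 m
18–23 s: ½(-9 + -5)(5) = -35 m
Net displacement = -27 m

-27 m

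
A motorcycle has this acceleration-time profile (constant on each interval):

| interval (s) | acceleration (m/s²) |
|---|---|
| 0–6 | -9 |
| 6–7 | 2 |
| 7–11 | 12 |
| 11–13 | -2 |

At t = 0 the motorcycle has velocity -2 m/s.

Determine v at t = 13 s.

Δv equals the area under the a-t graph; then v = v₀ + Δv.
0–6 s: -9 × 6 = -54 m/s
6–7 s: 2 × 1 = 2 m/s
7–11 s: 12 × 4 = 48 m/s
11–13 s: -2 × 2 = -4 m/s
Δv = -8 m/s, so v(13) = -2 + (-8) = -10 m/s.

-10 m/s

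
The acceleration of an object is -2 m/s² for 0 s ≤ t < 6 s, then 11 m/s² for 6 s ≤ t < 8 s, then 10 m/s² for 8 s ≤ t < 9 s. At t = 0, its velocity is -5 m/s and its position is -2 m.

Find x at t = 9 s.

On each constant-a segment, Δv = aΔt and Δx = v₀Δt + ½aΔt²; chain segment to segment.
0–6 s: v starts -5 m/s; Δx = -5·6 + ½·-2·6² = -66 m; v ends -17 m/s.
6–8 s: v starts -17 m/s; Δx = -17·2 + ½·11·2² = -12 m; v ends 5 m/s.
8–9 s: v starts 5 m/s; Δx = 5·1 + ½·10·1² = 10 m; v ends 15 m/s.
x(9) = -2 + Σ Δx = -70 m.

-70 m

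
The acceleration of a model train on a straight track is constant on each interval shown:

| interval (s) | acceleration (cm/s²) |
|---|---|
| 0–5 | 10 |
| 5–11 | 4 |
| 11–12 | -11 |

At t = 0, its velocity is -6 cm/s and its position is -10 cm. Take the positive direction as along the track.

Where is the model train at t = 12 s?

483.5 cm

On each constant-a segment, Δv = aΔt and Δx = v₀Δt + ½aΔt²; chain segment to segment.
0–5 s: v starts -6 cm/s; Δx = -6·5 + ½·10·5² = 95 cm; v ends 44 cm/s.
5–11 s: v starts 44 cm/s; Δx = 44·6 + ½·4·6² = 336 cm; v ends 68 cm/s.
11–12 s: v starts 68 cm/s; Δx = 68·1 + ½·-11·1² = 62.5 cm; v ends 57 cm/s.
x(12) = -10 + Σ Δx = 483.5 cm.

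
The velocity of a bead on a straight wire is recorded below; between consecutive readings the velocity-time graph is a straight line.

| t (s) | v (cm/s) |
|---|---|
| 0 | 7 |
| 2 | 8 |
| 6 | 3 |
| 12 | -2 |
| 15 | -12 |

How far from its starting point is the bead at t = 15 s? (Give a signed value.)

Displacement is the signed area under the v-t curve.
0–2 s: ½(7 + 8)(2) = 15 cm
2–6 s: ½(8 + 3)(4) = 22 cm
6–12 s: ½(3 + -2)(6) = 3 cm
12–15 s: ½(-2 + -12)(3) = -21 cm
Net displacement = 19 cm

19 cm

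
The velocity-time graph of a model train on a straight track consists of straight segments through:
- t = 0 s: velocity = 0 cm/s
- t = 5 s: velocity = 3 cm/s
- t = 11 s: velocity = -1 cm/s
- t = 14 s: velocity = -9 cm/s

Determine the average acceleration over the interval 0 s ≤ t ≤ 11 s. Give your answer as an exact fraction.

Average acceleration = Δv/Δt = (-1 − 0)/(11 − 0) = -1/11 cm/s².

-1/11 cm/s²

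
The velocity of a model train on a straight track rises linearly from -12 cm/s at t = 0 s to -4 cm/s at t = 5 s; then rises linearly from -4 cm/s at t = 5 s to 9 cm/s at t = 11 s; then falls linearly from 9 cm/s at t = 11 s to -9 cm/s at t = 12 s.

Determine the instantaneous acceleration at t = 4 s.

1.6 cm/s²

Acceleration is the slope of the v-t graph on 0–5 s: (-4 − -12)/(5 − 0) = 1.6 cm/s².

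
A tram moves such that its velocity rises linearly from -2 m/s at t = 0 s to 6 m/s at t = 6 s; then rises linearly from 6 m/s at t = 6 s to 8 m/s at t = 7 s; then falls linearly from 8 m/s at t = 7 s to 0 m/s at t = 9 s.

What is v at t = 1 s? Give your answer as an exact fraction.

On 0–6 s the graph is linear from -2 to 6 m/s: v(1) = -2 + (6 − -2)·(1 − 0)/(6 − 0) = -2/3 m/s.

-2/3 m/s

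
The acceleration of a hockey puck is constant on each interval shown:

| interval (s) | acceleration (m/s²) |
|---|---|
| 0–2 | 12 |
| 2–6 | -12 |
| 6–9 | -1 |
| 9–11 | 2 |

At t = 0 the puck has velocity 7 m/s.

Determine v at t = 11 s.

-16 m/s

Δv equals the area under the a-t graph; then v = v₀ + Δv.
0–2 s: 12 × 2 = 24 m/s
2–6 s: -12 × 4 = -48 m/s
6–9 s: -1 × 3 = -3 m/s
9–11 s: 2 × 2 = 4 m/s
Δv = -23 m/s, so v(11) = 7 + (-23) = -16 m/s.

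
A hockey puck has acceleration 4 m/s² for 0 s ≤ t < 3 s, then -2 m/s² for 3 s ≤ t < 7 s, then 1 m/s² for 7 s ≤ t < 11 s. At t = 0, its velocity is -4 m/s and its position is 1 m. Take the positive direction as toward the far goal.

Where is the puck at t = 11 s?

31 m

On each constant-a segment, Δv = aΔt and Δx = v₀Δt + ½aΔt²; chain segment to segment.
0–3 s: v starts -4 m/s; Δx = -4·3 + ½·4·3² = 6 m; v ends 8 m/s.
3–7 s: v starts 8 m/s; Δx = 8·4 + ½·-2·4² = 16 m; v ends 0 m/s.
7–11 s: v starts 0 m/s; Δx = 0·4 + ½·1·4² = 8 m; v ends 4 m/s.
x(11) = 1 + Σ Δx = 31 m.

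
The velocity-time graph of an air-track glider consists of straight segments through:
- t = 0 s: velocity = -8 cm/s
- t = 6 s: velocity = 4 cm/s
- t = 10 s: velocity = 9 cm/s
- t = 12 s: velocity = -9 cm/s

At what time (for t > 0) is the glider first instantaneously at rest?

t = 4 s

v changes sign on 0–6 s (from -8 to 4); the graph is linear there, so v = 0 at t = 0 + (8)·(6 − 0)/(4 − -8) = 4 s.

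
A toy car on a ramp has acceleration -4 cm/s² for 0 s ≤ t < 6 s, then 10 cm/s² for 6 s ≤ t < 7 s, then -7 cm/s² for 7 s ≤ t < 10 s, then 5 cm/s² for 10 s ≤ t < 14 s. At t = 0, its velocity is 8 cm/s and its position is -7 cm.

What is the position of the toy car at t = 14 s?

-159.5 cm

On each constant-a segment, Δv = aΔt and Δx = v₀Δt + ½aΔt²; chain segment to segment.
0–6 s: v starts 8 cm/s; Δx = 8·6 + ½·-4·6² = -24 cm; v ends -16 cm/s.
6–7 s: v starts -16 cm/s; Δx = -16·1 + ½·10·1² = -11 cm; v ends -6 cm/s.
7–10 s: v starts -6 cm/s; Δx = -6·3 + ½·-7·3² = -49.5 cm; v ends -27 cm/s.
10–14 s: v starts -27 cm/s; Δx = -27·4 + ½·5·4² = -68 cm; v ends -7 cm/s.
x(14) = -7 + Σ Δx = -159.5 cm.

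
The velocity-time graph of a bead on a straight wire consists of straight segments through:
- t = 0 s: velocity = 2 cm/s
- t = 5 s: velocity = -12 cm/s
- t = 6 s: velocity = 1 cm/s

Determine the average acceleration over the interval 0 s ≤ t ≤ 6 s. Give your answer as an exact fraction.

-1/6 cm/s²

Average acceleration = Δv/Δt = (1 − 2)/(6 − 0) = -1/6 cm/s².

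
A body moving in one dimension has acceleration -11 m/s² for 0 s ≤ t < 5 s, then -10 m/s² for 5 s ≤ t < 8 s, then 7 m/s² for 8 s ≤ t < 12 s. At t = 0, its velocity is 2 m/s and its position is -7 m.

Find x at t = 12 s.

-614.5 m

On each constant-a segment, Δv = aΔt and Δx = v₀Δt + ½aΔt²; chain segment to segment.
0–5 s: v starts 2 m/s; Δx = 2·5 + ½·-11·5² = -127.5 m; v ends -53 m/s.
5–8 s: v starts -53 m/s; Δx = -53·3 + ½·-10·3² = -204 m; v ends -83 m/s.
8–12 s: v starts -83 m/s; Δx = -83·4 + ½·7·4² = -276 m; v ends -55 m/s.
x(12) = -7 + Σ Δx = -614.5 m.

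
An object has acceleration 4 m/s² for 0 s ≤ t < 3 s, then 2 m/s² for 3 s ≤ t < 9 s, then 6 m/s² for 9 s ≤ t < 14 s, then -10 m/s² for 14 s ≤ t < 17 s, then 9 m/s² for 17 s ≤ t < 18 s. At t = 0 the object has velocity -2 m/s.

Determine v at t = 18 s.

31 m/s

Δv equals the area under the a-t graph; then v = v₀ + Δv.
0–3 s: 4 × 3 = 12 m/s
3–9 s: 2 × 6 = 12 m/s
9–14 s: 6 × 5 = 30 m/s
14–17 s: -10 × 3 = -30 m/s
17–18 s: 9 × 1 = 9 m/s
Δv = 33 m/s, so v(18) = -2 + (33) = 31 m/s.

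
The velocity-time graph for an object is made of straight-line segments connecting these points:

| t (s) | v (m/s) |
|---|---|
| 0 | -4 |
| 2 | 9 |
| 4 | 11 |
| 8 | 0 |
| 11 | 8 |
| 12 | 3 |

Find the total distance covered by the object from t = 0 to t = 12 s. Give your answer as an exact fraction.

Distance (not displacement) is the total path length: add the absolute areas under v-t.
0–2 s: v = 0 at t = 8/13 s; triangle areas 16/13 + 81/13 = 97/13 m
2–4 s: |½(9 + 11)(2)| = 20 m
4–8 s: |½(11 + 0)(4)| = 22 m
8–11 s: |½(0 + 8)(3)| = 12 m
11–12 s: |½(8 + 3)(1)| = 5.5 m
Total distance = 1741/26 m

1741/26 m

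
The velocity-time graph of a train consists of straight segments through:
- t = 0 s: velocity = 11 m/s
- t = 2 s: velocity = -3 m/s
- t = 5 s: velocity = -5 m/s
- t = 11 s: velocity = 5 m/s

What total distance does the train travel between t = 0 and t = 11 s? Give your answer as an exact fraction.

254/7 m

Distance (not displacement) is the total path length: add the absolute areas under v-t.
0–2 s: v = 0 at t = 11/7 s; triangle areas 121/14 + 9/14 = 65/7 m
2–5 s: |½(-3 + -5)(3)| = 12 m
5–11 s: v = 0 at t = 8 s; triangle areas 7.5 + 7.5 = 15 m
Total distance = 254/7 m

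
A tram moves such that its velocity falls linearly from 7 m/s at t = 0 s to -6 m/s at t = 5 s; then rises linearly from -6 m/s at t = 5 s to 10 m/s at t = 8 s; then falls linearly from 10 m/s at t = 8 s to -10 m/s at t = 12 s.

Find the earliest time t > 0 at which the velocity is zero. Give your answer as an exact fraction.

t = 35/13 s

v changes sign on 0–5 s (from 7 to -6); the graph is linear there, so v = 0 at t = 0 + (-7)·(5 − 0)/(-6 − 7) = 35/13 s.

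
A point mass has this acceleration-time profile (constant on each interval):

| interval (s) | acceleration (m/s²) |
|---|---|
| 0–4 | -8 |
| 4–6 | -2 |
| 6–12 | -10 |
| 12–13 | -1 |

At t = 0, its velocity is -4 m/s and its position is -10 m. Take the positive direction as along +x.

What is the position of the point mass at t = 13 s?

-686.5 m

On each constant-a segment, Δv = aΔt and Δx = v₀Δt + ½aΔt²; chain segment to segment.
0–4 s: v starts -4 m/s; Δx = -4·4 + ½·-8·4² = -80 m; v ends -36 m/s.
4–6 s: v starts -36 m/s; Δx = -36·2 + ½·-2·2² = -76 m; v ends -40 m/s.
6–12 s: v starts -40 m/s; Δx = -40·6 + ½·-10·6² = -420 m; v ends -100 m/s.
12–13 s: v starts -100 m/s; Δx = -100·1 + ½·-1·1² = -100.5 m; v ends -101 m/s.
x(13) = -10 + Σ Δx = -686.5 m.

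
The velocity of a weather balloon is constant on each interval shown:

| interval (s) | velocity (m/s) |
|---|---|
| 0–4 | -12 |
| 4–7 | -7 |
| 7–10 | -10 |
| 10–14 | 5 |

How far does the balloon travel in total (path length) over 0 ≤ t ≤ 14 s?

Total distance travelled is ∫|v| dt — sum the magnitudes of each area piece.
0–4 s: |-12| × 4 = 48 m
4–7 s: |-7| × 3 = 21 m
7–10 s: |-10| × 3 = 30 m
10–14 s: |5| × 4 = 20 m
Total distance = 119 m

119 m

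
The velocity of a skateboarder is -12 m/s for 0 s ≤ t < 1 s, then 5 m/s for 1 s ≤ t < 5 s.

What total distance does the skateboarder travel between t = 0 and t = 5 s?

32 m

Distance (not displacement) is the total path length: add the absolute areas under v-t.
0–1 s: |-12| × 1 = 12 m
1–5 s: |5| × 4 = 20 m
Total distance = 32 m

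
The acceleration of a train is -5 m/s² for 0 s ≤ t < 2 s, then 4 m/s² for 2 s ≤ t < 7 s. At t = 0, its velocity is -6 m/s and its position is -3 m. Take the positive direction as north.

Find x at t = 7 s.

On each constant-a segment, Δv = aΔt and Δx = v₀Δt + ½aΔt²; chain segment to segment.
0–2 s: v starts -6 m/s; Δx = -6·2 + ½·-5·2² = -22 m; v ends -16 m/s.
2–7 s: v starts -16 m/s; Δx = -16·5 + ½·4·5² = -30 m; v ends 4 m/s.
x(7) = -3 + Σ Δx = -55 m.

-55 m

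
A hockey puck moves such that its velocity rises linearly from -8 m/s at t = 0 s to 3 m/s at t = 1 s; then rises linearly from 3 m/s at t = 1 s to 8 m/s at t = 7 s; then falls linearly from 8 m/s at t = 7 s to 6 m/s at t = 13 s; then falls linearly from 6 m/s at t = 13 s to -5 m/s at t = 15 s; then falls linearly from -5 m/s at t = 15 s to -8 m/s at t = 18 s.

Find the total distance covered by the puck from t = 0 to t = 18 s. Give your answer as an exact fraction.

1137/11 m

Total distance travelled is ∫|v| dt — sum the magnitudes of each area piece.
0–1 s: v = 0 at t = 8/11 s; triangle areas 32/11 + 9/22 = 73/22 m
1–7 s: |½(3 + 8)(6)| = 33 m
7–13 s: |½(8 + 6)(6)| = 42 m
13–15 s: v = 0 at t = 155/11 s; triangle areas 36/11 + 25/11 = 61/11 m
15–18 s: |½(-5 + -8)(3)| = 19.5 m
Total distance = 1137/11 m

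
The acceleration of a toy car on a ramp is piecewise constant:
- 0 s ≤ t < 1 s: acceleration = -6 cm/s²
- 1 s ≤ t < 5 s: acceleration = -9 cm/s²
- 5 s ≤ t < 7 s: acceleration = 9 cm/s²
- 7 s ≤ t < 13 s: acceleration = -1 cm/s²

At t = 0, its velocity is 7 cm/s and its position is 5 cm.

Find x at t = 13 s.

On each constant-a segment, Δv = aΔt and Δx = v₀Δt + ½aΔt²; chain segment to segment.
0–1 s: v starts 7 cm/s; Δx = 7·1 + ½·-6·1² = 4 cm; v ends 1 cm/s.
1–5 s: v starts 1 cm/s; Δx = 1·4 + ½·-9·4² = -68 cm; v ends -35 cm/s.
5–7 s: v starts -35 cm/s; Δx = -35·2 + ½·9·2² = -52 cm; v ends -17 cm/s.
7–13 s: v starts -17 cm/s; Δx = -17·6 + ½·-1·6² = -120 cm; v ends -23 cm/s.
x(13) = 5 + Σ Δx = -231 cm.

-231 cm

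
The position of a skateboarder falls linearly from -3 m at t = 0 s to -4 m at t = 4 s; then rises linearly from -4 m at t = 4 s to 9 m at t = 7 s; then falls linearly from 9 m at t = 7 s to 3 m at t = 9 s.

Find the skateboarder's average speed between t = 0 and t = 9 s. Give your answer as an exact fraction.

Average speed = (total path length)/(elapsed time); on a piecewise-linear x-t graph the path length is Σ|Δx|.
0–4 s: |Δx| = |-4 − -3| = 1 m
4–7 s: |Δx| = |9 − -4| = 13 m
7–9 s: |Δx| = |3 − 9| = 6 m
Total path = 20 m; average speed = 20/9 = 20/9 m/s.

20/9 m/s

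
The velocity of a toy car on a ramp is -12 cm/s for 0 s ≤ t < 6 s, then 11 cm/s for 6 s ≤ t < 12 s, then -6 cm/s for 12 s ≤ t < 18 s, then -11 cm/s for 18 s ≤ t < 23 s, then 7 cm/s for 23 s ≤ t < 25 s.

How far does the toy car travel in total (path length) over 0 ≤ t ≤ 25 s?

Distance (not displacement) is the total path length: add the absolute areas under v-t.
0–6 s: |-12| × 6 = 72 cm
6–12 s: |11| × 6 = 66 cm
12–18 s: |-6| × 6 = 36 cm
18–23 s: |-11| × 5 = 55 cm
23–25 s: |7| × 2 = 14 cm
Total distance = 243 cm

243 cm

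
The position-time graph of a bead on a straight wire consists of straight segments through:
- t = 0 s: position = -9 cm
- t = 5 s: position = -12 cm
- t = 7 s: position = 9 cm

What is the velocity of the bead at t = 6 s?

Velocity is the slope of the x-t graph on 5–7 s: (9 − -12)/(7 − 5) = 10.5 cm/s.

10.5 cm/s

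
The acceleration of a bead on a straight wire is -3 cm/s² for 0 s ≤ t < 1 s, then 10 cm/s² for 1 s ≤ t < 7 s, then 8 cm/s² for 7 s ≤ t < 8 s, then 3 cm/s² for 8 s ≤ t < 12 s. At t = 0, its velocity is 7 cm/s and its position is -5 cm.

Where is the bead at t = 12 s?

584.5 cm

On each constant-a segment, Δv = aΔt and Δx = v₀Δt + ½aΔt²; chain segment to segment.
0–1 s: v starts 7 cm/s; Δx = 7·1 + ½·-3·1² = 5.5 cm; v ends 4 cm/s.
1–7 s: v starts 4 cm/s; Δx = 4·6 + ½·10·6² = 204 cm; v ends 64 cm/s.
7–8 s: v starts 64 cm/s; Δx = 64·1 + ½·8·1² = 68 cm; v ends 72 cm/s.
8–12 s: v starts 72 cm/s; Δx = 72·4 + ½·3·4² = 312 cm; v ends 84 cm/s.
x(12) = -5 + Σ Δx = 584.5 cm.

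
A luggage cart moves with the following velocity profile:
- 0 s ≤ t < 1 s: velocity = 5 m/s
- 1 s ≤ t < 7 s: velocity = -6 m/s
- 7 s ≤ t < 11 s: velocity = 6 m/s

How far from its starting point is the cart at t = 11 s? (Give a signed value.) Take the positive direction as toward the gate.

-7 m

Displacement is the signed area under the v-t curve.
0–1 s: 5 × 1 = 5 m
1–7 s: -6 × 6 = -36 m
7–11 s: 6 × 4 = 24 m
Net displacement = -7 m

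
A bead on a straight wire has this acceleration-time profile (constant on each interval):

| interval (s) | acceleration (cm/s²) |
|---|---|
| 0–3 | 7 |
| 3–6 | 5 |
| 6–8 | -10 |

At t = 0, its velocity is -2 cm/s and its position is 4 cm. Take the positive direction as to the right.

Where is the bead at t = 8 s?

157 cm

On each constant-a segment, Δv = aΔt and Δx = v₀Δt + ½aΔt²; chain segment to segment.
0–3 s: v starts -2 cm/s; Δx = -2·3 + ½·7·3² = 25.5 cm; v ends 19 cm/s.
3–6 s: v starts 19 cm/s; Δx = 19·3 + ½·5·3² = 79.5 cm; v ends 34 cm/s.
6–8 s: v starts 34 cm/s; Δx = 34·2 + ½·-10·2² = 48 cm; v ends 14 cm/s.
x(8) = 4 + Σ Δx = 157 cm.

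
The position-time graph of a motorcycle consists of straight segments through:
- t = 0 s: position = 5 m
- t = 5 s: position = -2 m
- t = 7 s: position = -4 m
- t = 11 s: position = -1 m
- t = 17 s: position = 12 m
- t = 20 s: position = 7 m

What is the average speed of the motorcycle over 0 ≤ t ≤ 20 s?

1.5 m/s

Average speed = (total path length)/(elapsed time); on a piecewise-linear x-t graph the path length is Σ|Δx|.
0–5 s: |Δx| = |-2 − 5| = 7 m
5–7 s: |Δx| = |-4 − -2| = 2 m
7–11 s: |Δx| = |-1 − -4| = 3 m
11–17 s: |Δx| = |12 − -1| = 13 m
17–20 s: |Δx| = |7 − 12| = 5 m
Total path = 30 m; average speed = 30/20 = 1.5 m/s.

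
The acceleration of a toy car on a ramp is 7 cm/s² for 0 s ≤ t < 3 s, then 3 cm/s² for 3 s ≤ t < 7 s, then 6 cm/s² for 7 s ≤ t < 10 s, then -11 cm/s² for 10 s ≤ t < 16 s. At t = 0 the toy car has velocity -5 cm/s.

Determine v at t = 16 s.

Δv equals the area under the a-t graph; then v = v₀ + Δv.
0–3 s: 7 × 3 = 21 cm/s
3–7 s: 3 × 4 = 12 cm/s
7–10 s: 6 × 3 = 18 cm/s
10–16 s: -11 × 6 = -66 cm/s
Δv = -15 cm/s, so v(16) = -5 + (-15) = -20 cm/s.

-20 cm/s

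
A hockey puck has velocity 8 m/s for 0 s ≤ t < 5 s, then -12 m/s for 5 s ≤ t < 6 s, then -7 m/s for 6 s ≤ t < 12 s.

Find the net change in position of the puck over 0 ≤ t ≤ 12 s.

Displacement is the signed area under the v-t curve.
0–5 s: 8 × 5 = 40 m
5–6 s: -12 × 1 = -12 m
6–12 s: -7 × 6 = -42 m
Net displacement = -14 m

-14 m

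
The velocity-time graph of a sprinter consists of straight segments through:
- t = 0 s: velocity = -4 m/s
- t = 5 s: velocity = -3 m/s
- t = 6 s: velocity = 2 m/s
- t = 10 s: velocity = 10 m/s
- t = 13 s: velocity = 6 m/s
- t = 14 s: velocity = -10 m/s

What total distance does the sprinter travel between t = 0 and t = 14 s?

Total distance travelled is ∫|v| dt — sum the magnitudes of each area piece.
0–5 s: |½(-4 + -3)(5)| = 17.5 m
5–6 s: v = 0 at t = 5.6 s; triangle areas 0.9 + 0.4 = 1.3 m
6–10 s: |½(2 + 10)(4)| = 24 m
10–13 s: |½(10 + 6)(3)| = 24 m
13–14 s: v = 0 at t = 13.375 s; triangle areas 1.125 + 3.125 = 4.25 m
Total distance = 71.05 m

71.05 m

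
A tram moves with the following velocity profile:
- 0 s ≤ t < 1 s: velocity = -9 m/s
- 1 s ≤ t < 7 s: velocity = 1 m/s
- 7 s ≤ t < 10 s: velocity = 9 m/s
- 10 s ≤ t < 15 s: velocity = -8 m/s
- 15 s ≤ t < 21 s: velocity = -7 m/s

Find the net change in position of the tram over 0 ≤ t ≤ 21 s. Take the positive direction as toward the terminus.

-58 m

Displacement is the signed area under the v-t curve.
0–1 s: -9 × 1 = -9 m
1–7 s: 1 × 6 = 6 m
7–10 s: 9 × 3 = 27 m
10–15 s: -8 × 5 = -40 m
15–21 s: -7 × 6 = -42 m
Net displacement = -58 m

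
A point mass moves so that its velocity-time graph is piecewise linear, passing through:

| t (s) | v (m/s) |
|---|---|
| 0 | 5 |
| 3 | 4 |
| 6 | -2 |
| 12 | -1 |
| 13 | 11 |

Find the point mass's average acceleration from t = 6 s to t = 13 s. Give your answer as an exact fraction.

13/7 m/s²

Average acceleration = Δv/Δt = (11 − -2)/(13 − 6) = 13/7 m/s².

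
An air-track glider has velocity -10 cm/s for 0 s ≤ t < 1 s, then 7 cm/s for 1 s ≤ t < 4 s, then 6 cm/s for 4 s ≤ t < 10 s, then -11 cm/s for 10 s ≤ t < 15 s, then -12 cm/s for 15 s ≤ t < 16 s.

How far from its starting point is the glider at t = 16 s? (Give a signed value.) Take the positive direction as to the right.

-20 cm

Net displacement equals the area under the velocity-time graph (areas below the axis count negative).
0–1 s: -10 × 1 = -10 cm
1–4 s: 7 × 3 = 21 cm
4–10 s: 6 × 6 = 36 cm
10–15 s: -11 × 5 = -55 cm
15–16 s: -12 × 1 = -12 cm
Net displacement = -20 cm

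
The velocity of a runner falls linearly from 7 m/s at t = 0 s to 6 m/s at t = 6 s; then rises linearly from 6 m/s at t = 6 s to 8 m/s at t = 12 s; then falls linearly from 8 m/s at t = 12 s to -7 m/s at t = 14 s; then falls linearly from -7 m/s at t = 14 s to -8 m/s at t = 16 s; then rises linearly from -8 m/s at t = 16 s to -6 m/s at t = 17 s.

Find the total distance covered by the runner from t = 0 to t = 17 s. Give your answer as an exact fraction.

Total distance travelled is ∫|v| dt — sum the magnitudes of each area piece.
0–6 s: |½(7 + 6)(6)| = 39 m
6–12 s: |½(6 + 8)(6)| = 42 m
12–14 s: v = 0 at t = 196/15 s; triangle areas 64/15 + 49/15 = 113/15 m
14–16 s: |½(-7 + -8)(2)| = 15 m
16–17 s: |½(-8 + -6)(1)| = 7 m
Total distance = 1658/15 m

1658/15 m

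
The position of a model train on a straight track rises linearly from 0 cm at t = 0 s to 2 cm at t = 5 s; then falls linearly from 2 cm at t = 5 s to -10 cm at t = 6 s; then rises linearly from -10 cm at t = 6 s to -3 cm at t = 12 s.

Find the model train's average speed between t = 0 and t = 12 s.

Average speed = (total path length)/(elapsed time); on a piecewise-linear x-t graph the path length is Σ|Δx|.
0–5 s: |Δx| = |2 − 0| = 2 cm
5–6 s: |Δx| = |-10 − 2| = 12 cm
6–12 s: |Δx| = |-3 − -10| = 7 cm
Total path = 21 cm; average speed = 21/12 = 1.75 cm/s.

1.75 cm/s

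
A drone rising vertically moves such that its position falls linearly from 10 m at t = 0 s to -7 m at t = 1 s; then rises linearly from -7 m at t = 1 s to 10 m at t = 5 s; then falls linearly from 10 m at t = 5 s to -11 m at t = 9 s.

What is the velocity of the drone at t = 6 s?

Velocity is the slope of the x-t graph on 5–9 s: (-11 − 10)/(9 − 5) = -5.25 m/s.

-5.25 m/s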